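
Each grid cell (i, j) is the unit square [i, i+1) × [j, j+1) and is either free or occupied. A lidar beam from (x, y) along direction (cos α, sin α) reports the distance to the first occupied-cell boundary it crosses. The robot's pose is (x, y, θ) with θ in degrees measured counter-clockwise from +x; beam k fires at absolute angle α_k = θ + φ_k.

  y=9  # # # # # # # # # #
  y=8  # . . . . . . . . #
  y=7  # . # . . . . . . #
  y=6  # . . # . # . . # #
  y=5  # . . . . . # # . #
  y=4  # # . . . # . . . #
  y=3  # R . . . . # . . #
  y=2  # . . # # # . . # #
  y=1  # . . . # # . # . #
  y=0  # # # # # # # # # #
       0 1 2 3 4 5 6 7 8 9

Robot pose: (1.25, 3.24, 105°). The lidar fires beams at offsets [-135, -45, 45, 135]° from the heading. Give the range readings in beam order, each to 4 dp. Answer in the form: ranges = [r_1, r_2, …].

beam 1: φ=-135°, α=330°
  dir = (cos 330°, sin 330°) = (0.8660, -0.5000); from cell (1,3)
  next x-line at t=0.8660, next y-line at t=0.4800; Δt_x=1.1547, Δt_y=2.0000
    y: enter (1,2) at t=0.4800
    x: enter (2,2) at t=0.8660
    x: enter (3,2) at t=2.0207 ← occupied
  → r_1 = 2.0207
beam 2: φ=-45°, α=60°
  dir = (cos 60°, sin 60°) = (0.5000, 0.8660); from cell (1,3)
  next x-line at t=1.5000, next y-line at t=0.8776; Δt_x=2.0000, Δt_y=1.1547
    y: enter (1,4) at t=0.8776 ← occupied
  → r_2 = 0.8776
beam 3: φ=45°, α=150°
  dir = (cos 150°, sin 150°) = (-0.8660, 0.5000); from cell (1,3)
  next x-line at t=0.2887, next y-line at t=1.5200; Δt_x=1.1547, Δt_y=2.0000
    x: enter (0,3) at t=0.2887 ← occupied
  → r_3 = 0.2887
beam 4: φ=135°, α=240°
  dir = (cos 240°, sin 240°) = (-0.5000, -0.8660); from cell (1,3)
  next x-line at t=0.5000, next y-line at t=0.2771; Δt_x=2.0000, Δt_y=1.1547
    y: enter (1,2) at t=0.2771
    x: enter (0,2) at t=0.5000 ← occupied
  → r_4 = 0.5000

ranges = [2.0207, 0.8776, 0.2887, 0.5000]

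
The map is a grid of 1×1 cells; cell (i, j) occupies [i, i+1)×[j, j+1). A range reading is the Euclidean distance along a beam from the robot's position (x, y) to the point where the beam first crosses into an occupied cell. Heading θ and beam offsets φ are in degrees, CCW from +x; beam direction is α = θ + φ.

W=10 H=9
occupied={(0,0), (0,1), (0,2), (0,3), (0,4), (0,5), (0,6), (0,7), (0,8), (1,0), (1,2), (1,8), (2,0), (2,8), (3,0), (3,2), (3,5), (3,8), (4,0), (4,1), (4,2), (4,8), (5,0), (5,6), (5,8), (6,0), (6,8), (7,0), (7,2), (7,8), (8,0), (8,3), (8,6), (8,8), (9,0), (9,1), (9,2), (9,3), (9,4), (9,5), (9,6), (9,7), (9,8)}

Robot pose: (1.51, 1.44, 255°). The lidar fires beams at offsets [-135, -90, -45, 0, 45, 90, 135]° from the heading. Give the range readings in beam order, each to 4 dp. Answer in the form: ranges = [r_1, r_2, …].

beam 1: φ=-135°, α=120°
  d=(-0.5000,0.8660)  start (1,1)  tX=1.0200 tY=0.6466  stride 1/|dx|=2.0000 1/|dy|=1.1547
    cross y-line → (1,2), t=0.6466 (wall)
  → r_1 = 0.6466
beam 2: φ=-90°, α=165°
  d=(-0.9659,0.2588)  start (1,1)  tX=0.5280 tY=2.1637  stride 1/|dx|=1.0353 1/|dy|=3.8637
    cross x-line → (0,1), t=0.5280 (wall)
  → r_2 = 0.5280
beam 3: φ=-45°, α=210°
  d=(-0.8660,-0.5000)  start (1,1)  tX=0.5889 tY=0.8800  stride 1/|dx|=1.1547 1/|dy|=2.0000
    cross x-line → (0,1), t=0.5889 (wall)
  → r_3 = 0.5889
beam 4: φ=0°, α=255°
  d=(-0.2588,-0.9659)  start (1,1)  tX=1.9705 tY=0.4555  stride 1/|dx|=3.8637 1/|dy|=1.0353
    cross y-line → (1,0), t=0.4555 (wall)
  → r_4 = 0.4555
beam 5: φ=45°, α=300°
  d=(0.5000,-0.8660)  start (1,1)  tX=0.9800 tY=0.5081  stride 1/|dx|=2.0000 1/|dy|=1.1547
    cross y-line → (1,0), t=0.5081 (wall)
  → r_5 = 0.5081
beam 6: φ=90°, α=345°
  d=(0.9659,-0.2588)  start (1,1)  tX=0.5073 tY=1.7000  stride 1/|dx|=1.0353 1/|dy|=3.8637
    cross x-line → (2,1), t=0.5073
    cross x-line → (3,1), t=1.5426
    cross y-line → (3,0), t=1.7000 (wall)
  → r_6 = 1.7000
beam 7: φ=135°, α=30°
  d=(0.8660,0.5000)  start (1,1)  tX=0.5658 tY=1.1200  stride 1/|dx|=1.1547 1/|dy|=2.0000
    cross x-line → (2,1), t=0.5658
    cross y-line → (2,2), t=1.1200
    cross x-line → (3,2), t=1.7205 (wall)
  → r_7 = 1.7205

ranges = [0.6466, 0.5280, 0.5889, 0.4555, 0.5081, 1.7000, 1.7205]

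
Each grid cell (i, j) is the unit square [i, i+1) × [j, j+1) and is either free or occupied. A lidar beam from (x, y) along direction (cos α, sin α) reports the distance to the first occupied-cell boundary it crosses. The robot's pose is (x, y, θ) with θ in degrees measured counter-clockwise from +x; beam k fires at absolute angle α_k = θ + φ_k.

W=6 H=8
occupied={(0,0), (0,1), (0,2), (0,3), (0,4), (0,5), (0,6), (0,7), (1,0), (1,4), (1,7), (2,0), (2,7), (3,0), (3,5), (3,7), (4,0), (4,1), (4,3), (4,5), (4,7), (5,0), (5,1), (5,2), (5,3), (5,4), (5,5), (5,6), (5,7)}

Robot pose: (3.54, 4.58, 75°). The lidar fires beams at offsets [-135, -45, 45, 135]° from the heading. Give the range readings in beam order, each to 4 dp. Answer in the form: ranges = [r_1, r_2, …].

beam 1: φ=-135°, α=300°
  cosα=0.5000 sinα=-0.8660 | (3,4) | tMaxX 0.9200 tMaxY 0.6697 | tΔX 2.0000 tΔY 1.1547
    t=0.6697 [y] (3,3)
    t=0.9200 [x] (4,3) — stop
  → r_1 = 0.9200
beam 2: φ=-45°, α=30°
  cosα=0.8660 sinα=0.5000 | (3,4) | tMaxX 0.5312 tMaxY 0.8400 | tΔX 1.1547 tΔY 2.0000
    t=0.5312 [x] (4,4)
    t=0.8400 [y] (4,5) — stop
  → r_2 = 0.8400
beam 3: φ=45°, α=120°
  cosα=-0.5000 sinα=0.8660 | (3,4) | tMaxX 1.0800 tMaxY 0.4850 | tΔX 2.0000 tΔY 1.1547
    t=0.4850 [y] (3,5) — stop
  → r_3 = 0.4850
beam 4: φ=135°, α=210°
  cosα=-0.8660 sinα=-0.5000 | (3,4) | tMaxX 0.6235 tMaxY 1.1600 | tΔX 1.1547 tΔY 2.0000
    t=0.6235 [x] (2,4)
    t=1.1600 [y] (2,3)
    t=1.7782 [x] (1,3)
    t=2.9329 [x] (0,3) — stop
  → r_4 = 2.9329

ranges = [0.9200, 0.8400, 0.4850, 2.9329]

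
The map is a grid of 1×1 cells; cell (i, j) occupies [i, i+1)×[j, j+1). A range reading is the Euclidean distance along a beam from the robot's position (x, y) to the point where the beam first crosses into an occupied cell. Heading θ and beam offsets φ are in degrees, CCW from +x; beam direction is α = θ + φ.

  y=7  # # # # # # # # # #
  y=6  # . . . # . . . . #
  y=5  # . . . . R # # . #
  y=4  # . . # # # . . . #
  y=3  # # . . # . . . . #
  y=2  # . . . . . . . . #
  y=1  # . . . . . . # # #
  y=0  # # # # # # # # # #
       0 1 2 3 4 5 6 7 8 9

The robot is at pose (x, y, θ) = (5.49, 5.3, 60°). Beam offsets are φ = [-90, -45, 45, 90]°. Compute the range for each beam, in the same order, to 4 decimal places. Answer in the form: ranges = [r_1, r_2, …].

beam 1: φ=-90°, α=330°
  d=(0.8660,-0.5000)  start (5,5)  tX=0.5889 tY=0.6000  stride 1/|dx|=1.1547 1/|dy|=2.0000
    cross x-line → (6,5), t=0.5889 (wall)
  → r_1 = 0.5889
beam 2: φ=-45°, α=15°
  d=(0.9659,0.2588)  start (5,5)  tX=0.5280 tY=2.7046  stride 1/|dx|=1.0353 1/|dy|=3.8637
    cross x-line → (6,5), t=0.5280 (wall)
  → r_2 = 0.5280
beam 3: φ=45°, α=105°
  d=(-0.2588,0.9659)  start (5,5)  tX=1.8932 tY=0.7247  stride 1/|dx|=3.8637 1/|dy|=1.0353
    cross y-line → (5,6), t=0.7247
    cross y-line → (5,7), t=1.7600 (wall)
  → r_3 = 1.7600
beam 4: φ=90°, α=150°
  d=(-0.8660,0.5000)  start (5,5)  tX=0.5658 tY=1.4000  stride 1/|dx|=1.1547 1/|dy|=2.0000
    cross x-line → (4,5), t=0.5658
    cross y-line → (4,6), t=1.4000 (wall)
  → r_4 = 1.4000

ranges = [0.5889, 0.5280, 1.7600, 1.4000]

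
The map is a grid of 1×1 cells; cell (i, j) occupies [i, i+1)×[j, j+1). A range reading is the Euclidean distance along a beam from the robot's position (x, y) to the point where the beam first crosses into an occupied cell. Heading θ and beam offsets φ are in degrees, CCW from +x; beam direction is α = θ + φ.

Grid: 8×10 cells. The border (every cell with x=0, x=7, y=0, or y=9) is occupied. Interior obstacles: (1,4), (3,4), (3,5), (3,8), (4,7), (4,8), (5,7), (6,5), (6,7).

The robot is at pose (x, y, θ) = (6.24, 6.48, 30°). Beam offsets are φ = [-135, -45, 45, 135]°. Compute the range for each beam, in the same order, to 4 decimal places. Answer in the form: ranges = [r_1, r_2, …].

beam 1: φ=-135°, α=255°
  cosα=-0.2588 sinα=-0.9659 | (6,6) | tMaxX 0.9273 tMaxY 0.4969 | tΔX 3.8637 tΔY 1.0353
    t=0.4969 [y] (6,5) — stop
  → r_1 = 0.4969
beam 2: φ=-45°, α=345°
  cosα=0.9659 sinα=-0.2588 | (6,6) | tMaxX 0.7868 tMaxY 1.8546 | tΔX 1.0353 tΔY 3.8637
    t=0.7868 [x] (7,6) — stop
  → r_2 = 0.7868
beam 3: φ=45°, α=75°
  cosα=0.2588 sinα=0.9659 | (6,6) | tMaxX 2.9364 tMaxY 0.5383 | tΔX 3.8637 tΔY 1.0353
    t=0.5383 [y] (6,7) — stop
  → r_3 = 0.5383
beam 4: φ=135°, α=165°
  cosα=-0.9659 sinα=0.2588 | (6,6) | tMaxX 0.2485 tMaxY 2.0091 | tΔX 1.0353 tΔY 3.8637
    t=0.2485 [x] (5,6)
    t=1.2837 [x] (4,6)
    t=2.0091 [y] (4,7) — stop
  → r_4 = 2.0091

ranges = [0.4969, 0.7868, 0.5383, 2.0091]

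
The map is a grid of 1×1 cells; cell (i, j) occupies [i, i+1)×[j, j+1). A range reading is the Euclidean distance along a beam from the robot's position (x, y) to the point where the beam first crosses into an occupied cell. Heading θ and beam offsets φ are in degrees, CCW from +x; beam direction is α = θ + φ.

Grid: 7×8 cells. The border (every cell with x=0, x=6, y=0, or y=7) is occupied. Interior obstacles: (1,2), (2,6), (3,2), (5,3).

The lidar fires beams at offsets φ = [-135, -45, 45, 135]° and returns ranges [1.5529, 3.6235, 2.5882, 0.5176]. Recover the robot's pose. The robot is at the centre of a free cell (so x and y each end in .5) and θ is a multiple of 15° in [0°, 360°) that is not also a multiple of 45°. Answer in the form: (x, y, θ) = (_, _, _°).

Candidates: 26 free-cell centres × 16 headings = 416 poses. Raycast each; keep the one whose scan matches to 4 dp.
  (5.5, 5.5, 210°): beam 2 = 2.5882 ≠ 3.6235 ✗
  (2.5, 1.5, 120°): beam 1 = 1.9319 ≠ 1.5529 ✗
  (5.5, 1.5, 165°): beam 1 = 0.5774 ≠ 1.5529 ✗
  (4.5, 3.5, 105°): beam 1 = 0.5774 ≠ 1.5529 ✗
  …
  (3.5, 3.5, 120°): r_1=1.5529, r_2=3.6235, r_3=2.5882, r_4=0.5176 — all match ✓
Unique over the lattice → pose = (3.5, 3.5, 120°).

(x, y, θ) = (3.5, 3.5, 120°)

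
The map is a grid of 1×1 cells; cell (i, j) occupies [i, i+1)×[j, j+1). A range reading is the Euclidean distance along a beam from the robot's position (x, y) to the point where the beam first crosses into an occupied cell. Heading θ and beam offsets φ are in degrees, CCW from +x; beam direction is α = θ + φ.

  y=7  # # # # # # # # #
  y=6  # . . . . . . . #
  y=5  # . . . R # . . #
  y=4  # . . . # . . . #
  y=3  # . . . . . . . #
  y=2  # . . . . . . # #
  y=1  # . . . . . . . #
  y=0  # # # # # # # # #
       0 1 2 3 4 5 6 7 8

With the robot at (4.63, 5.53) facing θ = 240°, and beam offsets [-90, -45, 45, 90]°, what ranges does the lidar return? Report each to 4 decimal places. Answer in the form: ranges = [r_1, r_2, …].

beam 1: φ=-90°, α=150°
  direction (-0.8660, 0.5000); cell (4,5); t to first gridline: x 0.7275, y 0.9400 (then +1.1547 / +2.0000)
    (3,5) via x @ 0.7275
    (3,6) via y @ 0.9400
    (2,6) via x @ 1.8822
    (2,7) via y @ 2.9400  # hit
  → r_1 = 2.9400
beam 2: φ=-45°, α=195°
  direction (-0.9659, -0.2588); cell (4,5); t to first gridline: x 0.6522, y 2.0478 (then +1.0353 / +3.8637)
    (3,5) via x @ 0.6522
    (2,5) via x @ 1.6875
    (2,4) via y @ 2.0478
    (1,4) via x @ 2.7228
    (0,4) via x @ 3.7581  # hit
  → r_2 = 3.7581
beam 3: φ=45°, α=285°
  direction (0.2588, -0.9659); cell (4,5); t to first gridline: x 1.4296, y 0.5487 (then +3.8637 / +1.0353)
    (4,4) via y @ 0.5487  # hit
  → r_3 = 0.5487
beam 4: φ=90°, α=330°
  direction (0.8660, -0.5000); cell (4,5); t to first gridline: x 0.4272, y 1.0600 (then +1.1547 / +2.0000)
    (5,5) via x @ 0.4272  # hit
  → r_4 = 0.4272

ranges = [2.9400, 3.7581, 0.5487, 0.4272]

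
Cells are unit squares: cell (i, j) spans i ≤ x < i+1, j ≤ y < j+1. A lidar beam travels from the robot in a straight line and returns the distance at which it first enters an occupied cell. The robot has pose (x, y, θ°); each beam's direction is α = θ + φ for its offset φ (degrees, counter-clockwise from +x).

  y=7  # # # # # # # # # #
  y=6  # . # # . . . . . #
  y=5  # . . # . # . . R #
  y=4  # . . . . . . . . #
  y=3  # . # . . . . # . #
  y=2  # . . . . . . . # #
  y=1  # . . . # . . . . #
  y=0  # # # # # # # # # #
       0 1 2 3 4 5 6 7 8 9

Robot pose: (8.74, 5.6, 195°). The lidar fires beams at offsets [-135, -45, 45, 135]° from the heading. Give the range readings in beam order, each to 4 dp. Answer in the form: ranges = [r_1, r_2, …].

beam 1: φ=-135°, α=60°
  d=(0.5000,0.8660)  start (8,5)  tX=0.5200 tY=0.4619  stride 1/|dx|=2.0000 1/|dy|=1.1547
    cross y-line → (8,6), t=0.4619
    cross x-line → (9,6), t=0.5200 (wall)
  → r_1 = 0.5200
beam 2: φ=-45°, α=150°
  d=(-0.8660,0.5000)  start (8,5)  tX=0.8545 tY=0.8000  stride 1/|dx|=1.1547 1/|dy|=2.0000
    cross y-line → (8,6), t=0.8000
    cross x-line → (7,6), t=0.8545
    cross x-line → (6,6), t=2.0092
    cross y-line → (6,7), t=2.8000 (wall)
  → r_2 = 2.8000
beam 3: φ=45°, α=240°
  d=(-0.5000,-0.8660)  start (8,5)  tX=1.4800 tY=0.6928  stride 1/|dx|=2.0000 1/|dy|=1.1547
    cross y-line → (8,4), t=0.6928
    cross x-line → (7,4), t=1.4800
    cross y-line → (7,3), t=1.8475 (wall)
  → r_3 = 1.8475
beam 4: φ=135°, α=330°
  d=(0.8660,-0.5000)  start (8,5)  tX=0.3002 tY=1.2000  stride 1/|dx|=1.1547 1/|dy|=2.0000
    cross x-line → (9,5), t=0.3002 (wall)
  → r_4 = 0.3002

ranges = [0.5200, 2.8000, 1.8475, 0.3002]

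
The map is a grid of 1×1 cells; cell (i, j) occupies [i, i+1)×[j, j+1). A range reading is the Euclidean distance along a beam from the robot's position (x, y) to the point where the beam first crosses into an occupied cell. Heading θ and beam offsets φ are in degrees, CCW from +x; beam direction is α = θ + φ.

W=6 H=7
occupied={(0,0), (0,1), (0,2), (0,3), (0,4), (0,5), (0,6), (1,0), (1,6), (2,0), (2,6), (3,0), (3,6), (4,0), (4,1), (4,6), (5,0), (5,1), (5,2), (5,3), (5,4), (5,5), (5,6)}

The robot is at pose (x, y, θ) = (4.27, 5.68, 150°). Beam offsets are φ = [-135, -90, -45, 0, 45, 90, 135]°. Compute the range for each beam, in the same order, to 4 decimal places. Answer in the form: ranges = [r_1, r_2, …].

ranges = [0.7558, 0.3695, 0.3313, 0.6400, 3.3854, 5.4040, 2.8205]

beam 1: φ=-135°, α=15°
  d=(0.9659,0.2588)  start (4,5)  tX=0.7558 tY=1.2364  stride 1/|dx|=1.0353 1/|dy|=3.8637
    cross x-line → (5,5), t=0.7558 (wall)
  → r_1 = 0.7558
beam 2: φ=-90°, α=60°
  d=(0.5000,0.8660)  start (4,5)  tX=1.4600 tY=0.3695  stride 1/|dx|=2.0000 1/|dy|=1.1547
    cross y-line → (4,6), t=0.3695 (wall)
  → r_2 = 0.3695
beam 3: φ=-45°, α=105°
  d=(-0.2588,0.9659)  start (4,5)  tX=1.0432 tY=0.3313  stride 1/|dx|=3.8637 1/|dy|=1.0353
    cross y-line → (4,6), t=0.3313 (wall)
  → r_3 = 0.3313
beam 4: φ=0°, α=150°
  d=(-0.8660,0.5000)  start (4,5)  tX=0.3118 tY=0.6400  stride 1/|dx|=1.1547 1/|dy|=2.0000
    cross x-line → (3,5), t=0.3118
    cross y-line → (3,6), t=0.6400 (wall)
  → r_4 = 0.6400
beam 5: φ=45°, α=195°
  d=(-0.9659,-0.2588)  start (4,5)  tX=0.2795 tY=2.6273  stride 1/|dx|=1.0353 1/|dy|=3.8637
    cross x-line → (3,5), t=0.2795
    cross x-line → (2,5), t=1.3148
    cross x-line → (1,5), t=2.3501
    cross y-line → (1,4), t=2.6273
    cross x-line → (0,4), t=3.3854 (wall)
  → r_5 = 3.3854
beam 6: φ=90°, α=240°
  d=(-0.5000,-0.8660)  start (4,5)  tX=0.5400 tY=0.7852  stride 1/|dx|=2.0000 1/|dy|=1.1547
    cross x-line → (3,5), t=0.5400
    cross y-line → (3,4), t=0.7852
    cross y-line → (3,3), t=1.9399
    cross x-line → (2,3), t=2.5400
    cross y-line → (2,2), t=3.0946
    cross y-line → (2,1), t=4.2493
    cross x-line → (1,1), t=4.5400
    cross y-line → (1,0), t=5.4040 (wall)
  → r_6 = 5.4040
beam 7: φ=135°, α=285°
  d=(0.2588,-0.9659)  start (4,5)  tX=2.8205 tY=0.7040  stride 1/|dx|=3.8637 1/|dy|=1.0353
    cross y-line → (4,4), t=0.7040
    cross y-line → (4,3), t=1.7393
    cross y-line → (4,2), t=2.7745
    cross x-line → (5,2), t=2.8205 (wall)
  → r_7 = 2.8205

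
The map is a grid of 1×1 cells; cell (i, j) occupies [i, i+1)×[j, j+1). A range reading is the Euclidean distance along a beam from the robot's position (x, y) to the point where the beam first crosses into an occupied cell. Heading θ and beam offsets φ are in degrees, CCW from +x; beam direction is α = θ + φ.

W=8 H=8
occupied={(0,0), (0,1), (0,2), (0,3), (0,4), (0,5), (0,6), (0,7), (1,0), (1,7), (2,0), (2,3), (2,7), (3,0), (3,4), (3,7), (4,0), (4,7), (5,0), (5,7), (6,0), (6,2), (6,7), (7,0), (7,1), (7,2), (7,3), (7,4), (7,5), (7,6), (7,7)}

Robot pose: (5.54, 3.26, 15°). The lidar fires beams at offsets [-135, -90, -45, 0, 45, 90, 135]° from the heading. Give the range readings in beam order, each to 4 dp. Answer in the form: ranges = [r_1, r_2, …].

beam 1: φ=-135°, α=240°
  direction (-0.5000, -0.8660); cell (5,3); t to first gridline: x 1.0800, y 0.3002 (then +2.0000 / +1.1547)
    (5,2) via y @ 0.3002
    (4,2) via x @ 1.0800
    (4,1) via y @ 1.4549
    (4,0) via y @ 2.6096  # hit
  → r_1 = 2.6096
beam 2: φ=-90°, α=285°
  direction (0.2588, -0.9659); cell (5,3); t to first gridline: x 1.7773, y 0.2692 (then +3.8637 / +1.0353)
    (5,2) via y @ 0.2692
    (5,1) via y @ 1.3044
    (6,1) via x @ 1.7773
    (6,0) via y @ 2.3397  # hit
  → r_2 = 2.3397
beam 3: φ=-45°, α=330°
  direction (0.8660, -0.5000); cell (5,3); t to first gridline: x 0.5312, y 0.5200 (then +1.1547 / +2.0000)
    (5,2) via y @ 0.5200
    (6,2) via x @ 0.5312  # hit
  → r_3 = 0.5312
beam 4: φ=0°, α=15°
  direction (0.9659, 0.2588); cell (5,3); t to first gridline: x 0.4762, y 2.8591 (then +1.0353 / +3.8637)
    (6,3) via x @ 0.4762
    (7,3) via x @ 1.5115  # hit
  → r_4 = 1.5115
beam 5: φ=45°, α=60°
  direction (0.5000, 0.8660); cell (5,3); t to first gridline: x 0.9200, y 0.8545 (then +2.0000 / +1.1547)
    (5,4) via y @ 0.8545
    (6,4) via x @ 0.9200
    (6,5) via y @ 2.0092
    (7,5) via x @ 2.9200  # hit
  → r_5 = 2.9200
beam 6: φ=90°, α=105°
  direction (-0.2588, 0.9659); cell (5,3); t to first gridline: x 2.0864, y 0.7661 (then +3.8637 / +1.0353)
    (5,4) via y @ 0.7661
    (5,5) via y @ 1.8014
    (4,5) via x @ 2.0864
    (4,6) via y @ 2.8367
    (4,7) via y @ 3.8719  # hit
  → r_6 = 3.8719
beam 7: φ=135°, α=150°
  direction (-0.8660, 0.5000); cell (5,3); t to first gridline: x 0.6235, y 1.4800 (then +1.1547 / +2.0000)
    (4,3) via x @ 0.6235
    (4,4) via y @ 1.4800
    (3,4) via x @ 1.7782  # hit
  → r_7 = 1.7782

ranges = [2.6096, 2.3397, 0.5312, 1.5115, 2.9200, 3.8719, 1.7782]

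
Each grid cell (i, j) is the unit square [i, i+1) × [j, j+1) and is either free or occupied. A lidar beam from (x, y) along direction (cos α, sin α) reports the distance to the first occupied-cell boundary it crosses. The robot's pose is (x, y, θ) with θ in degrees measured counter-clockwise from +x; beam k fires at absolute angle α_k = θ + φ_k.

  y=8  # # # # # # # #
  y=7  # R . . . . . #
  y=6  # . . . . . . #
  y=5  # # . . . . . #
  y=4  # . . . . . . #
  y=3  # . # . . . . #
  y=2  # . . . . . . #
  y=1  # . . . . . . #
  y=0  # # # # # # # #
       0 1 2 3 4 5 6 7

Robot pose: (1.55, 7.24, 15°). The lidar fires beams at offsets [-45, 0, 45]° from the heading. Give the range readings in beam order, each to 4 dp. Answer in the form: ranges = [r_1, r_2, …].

beam 1: φ=-45°, α=330°
  cosα=0.8660 sinα=-0.5000 | (1,7) | tMaxX 0.5196 tMaxY 0.4800 | tΔX 1.1547 tΔY 2.0000
    t=0.4800 [y] (1,6)
    t=0.5196 [x] (2,6)
    t=1.6743 [x] (3,6)
    t=2.4800 [y] (3,5)
    t=2.8290 [x] (4,5)
    t=3.9837 [x] (5,5)
    t=4.4800 [y] (5,4)
    t=5.1384 [x] (6,4)
    t=6.2931 [x] (7,4) — stop
  → r_1 = 6.2931
beam 2: φ=0°, α=15°
  cosα=0.9659 sinα=0.2588 | (1,7) | tMaxX 0.4659 tMaxY 2.9364 | tΔX 1.0353 tΔY 3.8637
    t=0.4659 [x] (2,7)
    t=1.5012 [x] (3,7)
    t=2.5364 [x] (4,7)
    t=2.9364 [y] (4,8) — stop
  → r_2 = 2.9364
beam 3: φ=45°, α=60°
  cosα=0.5000 sinα=0.8660 | (1,7) | tMaxX 0.9000 tMaxY 0.8776 | tΔX 2.0000 tΔY 1.1547
    t=0.8776 [y] (1,8) — stop
  → r_3 = 0.8776

ranges = [6.2931, 2.9364, 0.8776]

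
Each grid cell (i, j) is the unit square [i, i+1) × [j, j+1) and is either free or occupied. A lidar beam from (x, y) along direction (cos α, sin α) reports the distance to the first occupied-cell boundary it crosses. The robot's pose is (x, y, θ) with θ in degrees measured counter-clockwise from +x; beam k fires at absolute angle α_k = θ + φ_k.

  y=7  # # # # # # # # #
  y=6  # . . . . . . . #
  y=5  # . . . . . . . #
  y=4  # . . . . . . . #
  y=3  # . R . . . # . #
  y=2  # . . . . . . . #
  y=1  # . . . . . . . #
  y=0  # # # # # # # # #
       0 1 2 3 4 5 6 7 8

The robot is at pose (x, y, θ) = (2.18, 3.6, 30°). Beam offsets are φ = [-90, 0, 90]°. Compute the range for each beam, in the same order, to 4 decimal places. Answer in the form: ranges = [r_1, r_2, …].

beam 1: φ=-90°, α=300°
  direction (0.5000, -0.8660); cell (2,3); t to first gridline: x 1.6400, y 0.6928 (then +2.0000 / +1.1547)
    (2,2) via y @ 0.6928
    (3,2) via x @ 1.6400
    (3,1) via y @ 1.8475
    (3,0) via y @ 3.0022  # hit
  → r_1 = 3.0022
beam 2: φ=0°, α=30°
  direction (0.8660, 0.5000); cell (2,3); t to first gridline: x 0.9469, y 0.8000 (then +1.1547 / +2.0000)
    (2,4) via y @ 0.8000
    (3,4) via x @ 0.9469
    (4,4) via x @ 2.1016
    (4,5) via y @ 2.8000
    (5,5) via x @ 3.2563
    (6,5) via x @ 4.4110
    (6,6) via y @ 4.8000
    (7,6) via x @ 5.5657
    (8,6) via x @ 6.7204  # hit
  → r_2 = 6.7204
beam 3: φ=90°, α=120°
  direction (-0.5000, 0.8660); cell (2,3); t to first gridline: x 0.3600, y 0.4619 (then +2.0000 / +1.1547)
    (1,3) via x @ 0.3600
    (1,4) via y @ 0.4619
    (1,5) via y @ 1.6166
    (0,5) via x @ 2.3600  # hit
  → r_3 = 2.3600

ranges = [3.0022, 6.7204, 2.3600]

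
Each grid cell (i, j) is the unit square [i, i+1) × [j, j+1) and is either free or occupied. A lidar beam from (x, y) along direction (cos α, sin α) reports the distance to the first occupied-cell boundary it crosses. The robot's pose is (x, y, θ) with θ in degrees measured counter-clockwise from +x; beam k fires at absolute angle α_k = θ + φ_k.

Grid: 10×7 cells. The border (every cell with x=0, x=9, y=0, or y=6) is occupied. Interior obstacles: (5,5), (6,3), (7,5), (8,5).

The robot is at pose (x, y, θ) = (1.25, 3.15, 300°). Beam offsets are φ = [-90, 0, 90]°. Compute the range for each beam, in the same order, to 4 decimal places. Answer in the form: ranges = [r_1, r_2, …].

ranges = [0.2887, 2.4826, 4.3301]

beam 1: φ=-90°, α=210°
  cosα=-0.8660 sinα=-0.5000 | (1,3) | tMaxX 0.2887 tMaxY 0.3000 | tΔX 1.1547 tΔY 2.0000
    t=0.2887 [x] (0,3) — stop
  → r_1 = 0.2887
beam 2: φ=0°, α=300°
  cosα=0.5000 sinα=-0.8660 | (1,3) | tMaxX 1.5000 tMaxY 0.1732 | tΔX 2.0000 tΔY 1.1547
    t=0.1732 [y] (1,2)
    t=1.3279 [y] (1,1)
    t=1.5000 [x] (2,1)
    t=2.4826 [y] (2,0) — stop
  → r_2 = 2.4826
beam 3: φ=90°, α=30°
  cosα=0.8660 sinα=0.5000 | (1,3) | tMaxX 0.8660 tMaxY 1.7000 | tΔX 1.1547 tΔY 2.0000
    t=0.8660 [x] (2,3)
    t=1.7000 [y] (2,4)
    t=2.0207 [x] (3,4)
    t=3.1754 [x] (4,4)
    t=3.7000 [y] (4,5)
    t=4.3301 [x] (5,5) — stop
  → r_3 = 4.3301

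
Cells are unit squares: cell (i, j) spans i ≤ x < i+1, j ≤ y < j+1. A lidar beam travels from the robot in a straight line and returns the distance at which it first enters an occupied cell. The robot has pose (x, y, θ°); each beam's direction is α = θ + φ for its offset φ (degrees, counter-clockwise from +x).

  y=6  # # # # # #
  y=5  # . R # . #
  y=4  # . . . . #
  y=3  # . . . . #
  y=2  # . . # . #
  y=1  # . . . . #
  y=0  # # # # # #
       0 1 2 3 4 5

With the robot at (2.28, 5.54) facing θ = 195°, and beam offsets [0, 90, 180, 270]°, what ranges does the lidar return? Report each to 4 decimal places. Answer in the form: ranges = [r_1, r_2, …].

beam 1: φ=0°, α=195°
  dir = (cos 195°, sin 195°) = (-0.9659, -0.2588); from cell (2,5)
  next x-line at t=0.2899, next y-line at t=2.0864; Δt_x=1.0353, Δt_y=3.8637
    x: enter (1,5) at t=0.2899
    x: enter (0,5) at t=1.3252 ← occupied
  → r_1 = 1.3252
beam 2: φ=90°, α=285°
  dir = (cos 285°, sin 285°) = (0.2588, -0.9659); from cell (2,5)
  next x-line at t=2.7819, next y-line at t=0.5590; Δt_x=3.8637, Δt_y=1.0353
    y: enter (2,4) at t=0.5590
    y: enter (2,3) at t=1.5943
    y: enter (2,2) at t=2.6296
    x: enter (3,2) at t=2.7819 ← occupied
  → r_2 = 2.7819
beam 3: φ=180°, α=15°
  dir = (cos 15°, sin 15°) = (0.9659, 0.2588); from cell (2,5)
  next x-line at t=0.7454, next y-line at t=1.7773; Δt_x=1.0353, Δt_y=3.8637
    x: enter (3,5) at t=0.7454 ← occupied
  → r_3 = 0.7454
beam 4: φ=270°, α=105°
  dir = (cos 105°, sin 105°) = (-0.2588, 0.9659); from cell (2,5)
  next x-line at t=1.0818, next y-line at t=0.4762; Δt_x=3.8637, Δt_y=1.0353
    y: enter (2,6) at t=0.4762 ← occupied
  → r_4 = 0.4762

ranges = [1.3252, 2.7819, 0.7454, 0.4762]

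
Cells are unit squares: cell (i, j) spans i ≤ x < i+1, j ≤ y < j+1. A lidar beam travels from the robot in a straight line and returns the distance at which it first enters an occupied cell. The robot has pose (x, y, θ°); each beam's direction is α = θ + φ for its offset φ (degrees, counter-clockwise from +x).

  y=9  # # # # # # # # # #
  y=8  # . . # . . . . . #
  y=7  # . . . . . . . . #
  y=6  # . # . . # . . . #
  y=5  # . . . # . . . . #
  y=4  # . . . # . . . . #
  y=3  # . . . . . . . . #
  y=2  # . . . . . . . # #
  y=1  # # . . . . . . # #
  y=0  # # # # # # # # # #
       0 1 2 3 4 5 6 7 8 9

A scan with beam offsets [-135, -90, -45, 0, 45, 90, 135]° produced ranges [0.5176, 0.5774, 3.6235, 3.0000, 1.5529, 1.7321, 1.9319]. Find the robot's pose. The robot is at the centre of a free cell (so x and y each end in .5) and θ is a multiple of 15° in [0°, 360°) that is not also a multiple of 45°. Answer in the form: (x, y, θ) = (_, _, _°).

The pose lattice has 56·16 = 896 candidates. Test each by forward raycasting.
  (1.5, 5.5, 345°): beam 1 = 0.5774 ≠ 0.5176 ✗
  (7.5, 5.5, 60°): beam 1 = 2.5882 ≠ 0.5176 ✗
  (4.5, 2.5, 345°): beam 1 = 2.8868 ≠ 0.5176 ✗
  …
  (5.5, 7.5, 30°): r_1=0.5176, r_2=0.5774, r_3=3.6235, r_4=3.0000, r_5=1.5529, r_6=1.7321, r_7=1.9319 — all match ✓
Only this pose fits every beam.

(x, y, θ) = (5.5, 7.5, 30°)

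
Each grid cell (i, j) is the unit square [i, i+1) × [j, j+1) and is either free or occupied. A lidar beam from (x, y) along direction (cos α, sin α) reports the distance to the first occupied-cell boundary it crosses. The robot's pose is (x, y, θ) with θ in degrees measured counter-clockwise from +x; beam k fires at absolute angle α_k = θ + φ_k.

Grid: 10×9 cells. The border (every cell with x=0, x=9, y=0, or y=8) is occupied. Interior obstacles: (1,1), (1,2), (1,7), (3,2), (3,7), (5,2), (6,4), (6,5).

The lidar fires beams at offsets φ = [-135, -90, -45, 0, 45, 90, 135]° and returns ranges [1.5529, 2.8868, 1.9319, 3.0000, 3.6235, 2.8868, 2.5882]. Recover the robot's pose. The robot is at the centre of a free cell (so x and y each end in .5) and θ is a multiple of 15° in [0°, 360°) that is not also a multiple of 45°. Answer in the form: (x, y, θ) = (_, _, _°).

(x, y, θ) = (4.5, 5.5, 150°)

Enumerate (i+0.5, j+0.5, θ) over the 48 free cells and 16 admissible headings. For each, cast all 7 beams and compare to the given ranges.
  (3.5, 1.5, 240°): beam 1 = 0.5176 ≠ 1.5529 ✗
  (8.5, 3.5, 300°): beam 1 = 1.9319 ≠ 1.5529 ✗
  (3.5, 6.5, 255°): beam 1 = 0.5774 ≠ 1.5529 ✗
  (5.5, 3.5, 60°): beam 1 = 0.5176 ≠ 1.5529 ✗
  (8.5, 3.5, 330°): beam 1 = 2.5882 ≠ 1.5529 ✗
  …
  (4.5, 5.5, 150°): r_1=1.5529, r_2=2.8868, r_3=1.9319, r_4=3.0000, r_5=3.6235, r_6=2.8868, r_7=2.5882 — all match ✓
No second candidate reproduces the full scan.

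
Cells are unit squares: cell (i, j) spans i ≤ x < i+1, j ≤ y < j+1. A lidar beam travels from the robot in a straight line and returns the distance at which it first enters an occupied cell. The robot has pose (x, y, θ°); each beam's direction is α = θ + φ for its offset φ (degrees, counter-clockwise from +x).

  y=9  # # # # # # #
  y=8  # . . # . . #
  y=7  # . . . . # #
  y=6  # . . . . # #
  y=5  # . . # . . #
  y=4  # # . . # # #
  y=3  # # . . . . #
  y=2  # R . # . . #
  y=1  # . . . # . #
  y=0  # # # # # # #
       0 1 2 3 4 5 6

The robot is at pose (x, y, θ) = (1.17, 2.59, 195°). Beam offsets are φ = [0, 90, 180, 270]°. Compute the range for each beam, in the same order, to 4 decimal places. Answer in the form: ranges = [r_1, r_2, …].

beam 1: φ=0°, α=195°
  direction (-0.9659, -0.2588); cell (1,2); t to first gridline: x 0.1760, y 2.2796 (then +1.0353 / +3.8637)
    (0,2) via x @ 0.1760  # hit
  → r_1 = 0.1760
beam 2: φ=90°, α=285°
  direction (0.2588, -0.9659); cell (1,2); t to first gridline: x 3.2069, y 0.6108 (then +3.8637 / +1.0353)
    (1,1) via y @ 0.6108
    (1,0) via y @ 1.6461  # hit
  → r_2 = 1.6461
beam 3: φ=180°, α=15°
  direction (0.9659, 0.2588); cell (1,2); t to first gridline: x 0.8593, y 1.5841 (then +1.0353 / +3.8637)
    (2,2) via x @ 0.8593
    (2,3) via y @ 1.5841
    (3,3) via x @ 1.8946
    (4,3) via x @ 2.9298
    (5,3) via x @ 3.9651
    (6,3) via x @ 5.0004  # hit
  → r_3 = 5.0004
beam 4: φ=270°, α=105°
  direction (-0.2588, 0.9659); cell (1,2); t to first gridline: x 0.6568, y 0.4245 (then +3.8637 / +1.0353)
    (1,3) via y @ 0.4245  # hit
  → r_4 = 0.4245

ranges = [0.1760, 1.6461, 5.0004, 0.4245]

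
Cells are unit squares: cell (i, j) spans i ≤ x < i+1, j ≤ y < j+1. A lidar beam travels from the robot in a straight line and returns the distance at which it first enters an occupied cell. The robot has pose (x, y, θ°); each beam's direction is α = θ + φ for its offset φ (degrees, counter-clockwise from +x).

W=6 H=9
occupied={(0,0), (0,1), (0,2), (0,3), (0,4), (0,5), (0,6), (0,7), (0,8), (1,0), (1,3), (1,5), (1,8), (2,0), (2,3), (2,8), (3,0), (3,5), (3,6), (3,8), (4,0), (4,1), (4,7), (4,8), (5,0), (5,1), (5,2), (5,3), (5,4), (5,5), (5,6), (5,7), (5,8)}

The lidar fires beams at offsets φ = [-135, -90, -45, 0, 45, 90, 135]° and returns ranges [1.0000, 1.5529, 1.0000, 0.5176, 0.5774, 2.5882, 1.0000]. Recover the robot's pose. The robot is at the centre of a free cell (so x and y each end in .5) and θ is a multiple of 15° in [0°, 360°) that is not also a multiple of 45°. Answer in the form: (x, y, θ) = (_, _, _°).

(x, y, θ) = (2.5, 4.5, 255°)

Candidates: 21 free-cell centres × 16 headings = 336 poses. Raycast each; keep the one whose scan matches to 4 dp.
  (4.5, 3.5, 15°): beam 1 = 2.8868 ≠ 1.0000 ✗
  (4.5, 4.5, 30°): beam 1 = 3.6235 ≠ 1.0000 ✗
  (3.5, 7.5, 255°): beam 1 = 0.5774 ≠ 1.0000 ✗
  (4.5, 3.5, 330°): beam 1 = 1.5529 ≠ 1.0000 ✗
  (1.5, 4.5, 105°): beam 2 = 1.9319 ≠ 1.5529 ✗
  …
  (2.5, 4.5, 255°): r_1=1.0000, r_2=1.5529, r_3=1.0000, r_4=0.5176, r_5=0.5774, r_6=2.5882, r_7=1.0000 — all match ✓
Only this pose fits every beam.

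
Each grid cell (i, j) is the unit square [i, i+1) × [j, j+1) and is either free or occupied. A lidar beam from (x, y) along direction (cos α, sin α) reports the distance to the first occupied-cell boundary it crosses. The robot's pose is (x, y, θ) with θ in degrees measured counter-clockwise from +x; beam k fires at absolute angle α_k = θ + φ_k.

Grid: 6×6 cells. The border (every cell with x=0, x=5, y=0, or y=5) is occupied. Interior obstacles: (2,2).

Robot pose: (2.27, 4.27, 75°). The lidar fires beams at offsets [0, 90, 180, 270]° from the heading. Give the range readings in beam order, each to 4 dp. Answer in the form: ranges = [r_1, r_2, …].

ranges = [0.7558, 1.3148, 3.3854, 2.8263]

beam 1: φ=0°, α=75°
  direction (0.2588, 0.9659); cell (2,4); t to first gridline: x 2.8205, y 0.7558 (then +3.8637 / +1.0353)
    (2,5) via y @ 0.7558  # hit
  → r_1 = 0.7558
beam 2: φ=90°, α=165°
  direction (-0.9659, 0.2588); cell (2,4); t to first gridline: x 0.2795, y 2.8205 (then +1.0353 / +3.8637)
    (1,4) via x @ 0.2795
    (0,4) via x @ 1.3148  # hit
  → r_2 = 1.3148
beam 3: φ=180°, α=255°
  direction (-0.2588, -0.9659); cell (2,4); t to first gridline: x 1.0432, y 0.2795 (then +3.8637 / +1.0353)
    (2,3) via y @ 0.2795
    (1,3) via x @ 1.0432
    (1,2) via y @ 1.3148
    (1,1) via y @ 2.3501
    (1,0) via y @ 3.3854  # hit
  → r_3 = 3.3854
beam 4: φ=270°, α=345°
  direction (0.9659, -0.2588); cell (2,4); t to first gridline: x 0.7558, y 1.0432 (then +1.0353 / +3.8637)
    (3,4) via x @ 0.7558
    (3,3) via y @ 1.0432
    (4,3) via x @ 1.7910
    (5,3) via x @ 2.8263  # hit
  → r_4 = 2.8263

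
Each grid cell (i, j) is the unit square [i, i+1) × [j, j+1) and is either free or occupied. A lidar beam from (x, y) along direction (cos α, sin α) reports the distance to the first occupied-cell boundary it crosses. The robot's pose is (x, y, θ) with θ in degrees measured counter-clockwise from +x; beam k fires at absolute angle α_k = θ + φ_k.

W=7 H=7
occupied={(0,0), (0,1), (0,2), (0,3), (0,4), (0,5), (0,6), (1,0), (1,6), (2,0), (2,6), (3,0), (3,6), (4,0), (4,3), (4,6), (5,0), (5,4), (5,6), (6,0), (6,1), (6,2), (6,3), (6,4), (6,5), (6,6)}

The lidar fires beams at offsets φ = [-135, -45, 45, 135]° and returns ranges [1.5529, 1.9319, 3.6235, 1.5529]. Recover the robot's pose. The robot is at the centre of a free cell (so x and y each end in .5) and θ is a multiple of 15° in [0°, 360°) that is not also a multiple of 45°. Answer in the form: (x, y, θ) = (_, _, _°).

Candidates: 23 free-cell centres × 16 headings = 368 poses. Raycast each; keep the one whose scan matches to 4 dp.
  (4.5, 4.5, 240°): beam 2 = 3.6235 ≠ 1.9319 ✗
  (5.5, 5.5, 255°): beam 1 = 0.5774 ≠ 1.5529 ✗
  (3.5, 3.5, 330°): beam 1 = 2.5882 ≠ 1.5529 ✗
  (3.5, 4.5, 120°): beam 2 = 1.5529 ≠ 1.9319 ✗
  …
  (2.5, 2.5, 60°): r_1=1.5529, r_2=1.9319, r_3=3.6235, r_4=1.5529 — all match ✓
Only this pose fits every beam.

(x, y, θ) = (2.5, 2.5, 60°)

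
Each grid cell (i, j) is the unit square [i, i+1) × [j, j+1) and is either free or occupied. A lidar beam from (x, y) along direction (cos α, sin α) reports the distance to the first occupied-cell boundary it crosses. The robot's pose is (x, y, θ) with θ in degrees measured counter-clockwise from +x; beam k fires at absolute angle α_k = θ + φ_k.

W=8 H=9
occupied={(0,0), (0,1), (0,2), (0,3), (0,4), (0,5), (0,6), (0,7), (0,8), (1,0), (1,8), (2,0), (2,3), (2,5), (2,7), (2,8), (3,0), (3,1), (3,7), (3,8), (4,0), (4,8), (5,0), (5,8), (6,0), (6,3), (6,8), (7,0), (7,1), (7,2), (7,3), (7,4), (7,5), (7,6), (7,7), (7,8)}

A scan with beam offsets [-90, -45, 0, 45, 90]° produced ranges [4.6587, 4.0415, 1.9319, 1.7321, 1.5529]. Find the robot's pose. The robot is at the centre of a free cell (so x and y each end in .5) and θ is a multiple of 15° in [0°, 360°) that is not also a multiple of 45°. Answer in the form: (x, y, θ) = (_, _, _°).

Enumerate (i+0.5, j+0.5, θ) over the 36 free cells and 16 admissible headings. For each, cast all 5 beams and compare to the given ranges.
  (4.5, 3.5, 330°): beam 1 = 1.7321 ≠ 4.6587 ✗
  (5.5, 6.5, 30°): beam 1 = 2.8868 ≠ 4.6587 ✗
  (1.5, 2.5, 120°): beam 1 = 1.0000 ≠ 4.6587 ✗
  (6.5, 5.5, 345°): beam 1 = 1.5529 ≠ 4.6587 ✗
  …
  (5.5, 5.5, 285°): r_1=4.6587, r_2=4.0415, r_3=1.9319, r_4=1.7321, r_5=1.5529 — all match ✓
Only this pose fits every beam.

(x, y, θ) = (5.5, 5.5, 285°)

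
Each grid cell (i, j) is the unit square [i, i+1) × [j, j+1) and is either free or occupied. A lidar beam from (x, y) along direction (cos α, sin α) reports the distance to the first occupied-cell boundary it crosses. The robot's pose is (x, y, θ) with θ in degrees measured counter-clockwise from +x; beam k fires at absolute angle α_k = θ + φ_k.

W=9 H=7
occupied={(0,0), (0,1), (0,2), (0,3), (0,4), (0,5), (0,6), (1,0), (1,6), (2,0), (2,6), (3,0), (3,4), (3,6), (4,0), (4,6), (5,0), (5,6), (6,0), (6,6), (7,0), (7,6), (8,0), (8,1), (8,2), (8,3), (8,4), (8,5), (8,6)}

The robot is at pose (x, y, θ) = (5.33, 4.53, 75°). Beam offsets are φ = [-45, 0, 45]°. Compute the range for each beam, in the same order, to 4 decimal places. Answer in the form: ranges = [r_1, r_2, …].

beam 1: φ=-45°, α=30°
  d=(0.8660,0.5000)  start (5,4)  tX=0.7736 tY=0.9400  stride 1/|dx|=1.1547 1/|dy|=2.0000
    cross x-line → (6,4), t=0.7736
    cross y-line → (6,5), t=0.9400
    cross x-line → (7,5), t=1.9283
    cross y-line → (7,6), t=2.9400 (wall)
  → r_1 = 2.9400
beam 2: φ=0°, α=75°
  d=(0.2588,0.9659)  start (5,4)  tX=2.5887 tY=0.4866  stride 1/|dx|=3.8637 1/|dy|=1.0353
    cross y-line → (5,5), t=0.4866
    cross y-line → (5,6), t=1.5219 (wall)
  → r_2 = 1.5219
beam 3: φ=45°, α=120°
  d=(-0.5000,0.8660)  start (5,4)  tX=0.6600 tY=0.5427  stride 1/|dx|=2.0000 1/|dy|=1.1547
    cross y-line → (5,5), t=0.5427
    cross x-line → (4,5), t=0.6600
    cross y-line → (4,6), t=1.6974 (wall)
  → r_3 = 1.6974

ranges = [2.9400, 1.5219, 1.6974]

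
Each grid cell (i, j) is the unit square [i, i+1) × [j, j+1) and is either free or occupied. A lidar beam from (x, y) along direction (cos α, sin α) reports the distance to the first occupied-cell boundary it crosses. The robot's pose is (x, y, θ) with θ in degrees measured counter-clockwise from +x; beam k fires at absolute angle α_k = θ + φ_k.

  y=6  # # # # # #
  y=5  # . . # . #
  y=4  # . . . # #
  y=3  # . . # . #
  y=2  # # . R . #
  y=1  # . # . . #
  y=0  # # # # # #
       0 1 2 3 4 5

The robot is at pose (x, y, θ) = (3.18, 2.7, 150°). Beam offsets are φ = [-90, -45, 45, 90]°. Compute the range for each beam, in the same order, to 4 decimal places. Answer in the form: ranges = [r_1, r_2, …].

beam 1: φ=-90°, α=60°
  cosα=0.5000 sinα=0.8660 | (3,2) | tMaxX 1.6400 tMaxY 0.3464 | tΔX 2.0000 tΔY 1.1547
    t=0.3464 [y] (3,3) — stop
  → r_1 = 0.3464
beam 2: φ=-45°, α=105°
  cosα=-0.2588 sinα=0.9659 | (3,2) | tMaxX 0.6955 tMaxY 0.3106 | tΔX 3.8637 tΔY 1.0353
    t=0.3106 [y] (3,3) — stop
  → r_2 = 0.3106
beam 3: φ=45°, α=195°
  cosα=-0.9659 sinα=-0.2588 | (3,2) | tMaxX 0.1863 tMaxY 2.7046 | tΔX 1.0353 tΔY 3.8637
    t=0.1863 [x] (2,2)
    t=1.2216 [x] (1,2) — stop
  → r_3 = 1.2216
beam 4: φ=90°, α=240°
  cosα=-0.5000 sinα=-0.8660 | (3,2) | tMaxX 0.3600 tMaxY 0.8083 | tΔX 2.0000 tΔY 1.1547
    t=0.3600 [x] (2,2)
    t=0.8083 [y] (2,1) — stop
  → r_4 = 0.8083

ranges = [0.3464, 0.3106, 1.2216, 0.8083]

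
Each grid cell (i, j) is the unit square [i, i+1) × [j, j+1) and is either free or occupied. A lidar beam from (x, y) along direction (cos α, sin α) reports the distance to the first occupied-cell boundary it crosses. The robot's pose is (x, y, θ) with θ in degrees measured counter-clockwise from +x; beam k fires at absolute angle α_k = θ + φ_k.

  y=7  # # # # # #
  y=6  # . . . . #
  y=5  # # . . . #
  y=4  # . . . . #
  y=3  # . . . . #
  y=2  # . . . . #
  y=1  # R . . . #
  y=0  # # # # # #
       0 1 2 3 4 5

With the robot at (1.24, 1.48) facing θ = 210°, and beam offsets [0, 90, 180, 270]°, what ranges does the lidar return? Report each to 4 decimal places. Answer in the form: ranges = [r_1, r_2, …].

ranges = [0.2771, 0.5543, 4.3417, 0.4800]

beam 1: φ=0°, α=210°
  cosα=-0.8660 sinα=-0.5000 | (1,1) | tMaxX 0.2771 tMaxY 0.9600 | tΔX 1.1547 tΔY 2.0000
    t=0.2771 [x] (0,1) — stop
  → r_1 = 0.2771
beam 2: φ=90°, α=300°
  cosα=0.5000 sinα=-0.8660 | (1,1) | tMaxX 1.5200 tMaxY 0.5543 | tΔX 2.0000 tΔY 1.1547
    t=0.5543 [y] (1,0) — stop
  → r_2 = 0.5543
beam 3: φ=180°, α=30°
  cosα=0.8660 sinα=0.5000 | (1,1) | tMaxX 0.8776 tMaxY 1.0400 | tΔX 1.1547 tΔY 2.0000
    t=0.8776 [x] (2,1)
    t=1.0400 [y] (2,2)
    t=2.0323 [x] (3,2)
    t=3.0400 [y] (3,3)
    t=3.1870 [x] (4,3)
    t=4.3417 [x] (5,3) — stop
  → r_3 = 4.3417
beam 4: φ=270°, α=120°
  cosα=-0.5000 sinα=0.8660 | (1,1) | tMaxX 0.4800 tMaxY 0.6004 | tΔX 2.0000 tΔY 1.1547
    t=0.4800 [x] (0,1) — stop
  → r_4 = 0.4800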